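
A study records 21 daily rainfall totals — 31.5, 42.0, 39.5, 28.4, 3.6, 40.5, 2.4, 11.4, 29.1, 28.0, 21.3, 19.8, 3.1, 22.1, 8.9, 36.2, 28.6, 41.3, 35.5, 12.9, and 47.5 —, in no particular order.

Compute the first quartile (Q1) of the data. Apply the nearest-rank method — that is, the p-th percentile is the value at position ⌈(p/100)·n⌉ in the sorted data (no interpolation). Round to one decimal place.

Sorted: 2.4, 3.1, 3.6, 8.9, 11.4, 12.9, 19.8, 21.3, 22.1, 28.0, 28.4, 28.6, 29.1, 31.5, 35.5, 36.2, 39.5, 40.5, 41.3, 42.0, 47.5.
n = 21.
Position = ⌈25/100 · 21⌉ = ⌈5.25⌉ = 6.
The value at rank 6 is 12.9.

12.9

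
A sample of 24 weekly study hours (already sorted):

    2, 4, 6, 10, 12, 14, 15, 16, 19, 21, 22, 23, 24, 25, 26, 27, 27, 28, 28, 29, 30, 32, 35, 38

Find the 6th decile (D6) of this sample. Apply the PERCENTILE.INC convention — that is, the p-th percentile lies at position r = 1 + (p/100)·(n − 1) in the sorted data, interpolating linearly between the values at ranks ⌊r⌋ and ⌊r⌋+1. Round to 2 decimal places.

25.80

n = 24.
r = 1 + (60/100)·(24 − 1) = 1 + 13.8 = 14.8.
Rank 14 is 25 and rank 15 is 26.
Interpolate: 25 + 0.8·(26 − 25) = 25 + 0.8·1 = 25.8.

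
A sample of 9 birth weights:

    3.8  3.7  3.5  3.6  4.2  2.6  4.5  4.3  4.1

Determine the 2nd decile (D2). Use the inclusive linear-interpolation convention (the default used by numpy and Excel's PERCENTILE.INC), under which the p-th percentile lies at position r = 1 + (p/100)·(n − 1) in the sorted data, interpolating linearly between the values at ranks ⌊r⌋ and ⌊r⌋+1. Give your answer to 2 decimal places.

3.56

Sorted: 2.6, 3.5, 3.6, 3.7, 3.8, 4.1, 4.2, 4.3, 4.5.
n = 9.
r = 1 + (20/100)·(9 − 1) = 1 + 1.6 = 2.6.
Rank 2 is 3.5 and rank 3 is 3.6.
Interpolate: 3.5 + 0.6·(3.6 − 3.5) = 3.5 + 0.6·0.1 = 3.56.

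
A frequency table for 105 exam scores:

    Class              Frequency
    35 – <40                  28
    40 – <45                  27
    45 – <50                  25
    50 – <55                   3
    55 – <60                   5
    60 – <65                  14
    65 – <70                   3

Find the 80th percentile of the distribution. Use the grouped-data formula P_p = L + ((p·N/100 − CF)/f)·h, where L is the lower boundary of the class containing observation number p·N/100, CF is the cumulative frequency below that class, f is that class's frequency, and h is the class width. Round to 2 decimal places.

56.00

N = 105; target position k = 80/100 · 105 = 84.
Cumulative frequencies: 28, 55, 80, 83, 88, 102, 105.
Observation 84 falls in the class 55 – <60.
L = 55, CF = 83, f = 5, h = 5.
P80 = 55 + ((84 − 83)/5)·5 = 55 + 1 = 56.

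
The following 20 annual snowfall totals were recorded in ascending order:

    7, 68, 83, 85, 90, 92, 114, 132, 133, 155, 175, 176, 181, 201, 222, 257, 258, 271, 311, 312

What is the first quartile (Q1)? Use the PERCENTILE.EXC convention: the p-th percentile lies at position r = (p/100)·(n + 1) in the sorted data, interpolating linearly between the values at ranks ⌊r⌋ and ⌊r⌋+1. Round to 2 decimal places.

n = 20.
r = (25/100)·(20 + 1) = 5.25.
Rank 5 is 90 and rank 6 is 92.
Interpolate: 90 + 0.25·(92 − 90) = 90 + 0.25·2 = 90.5.

90.50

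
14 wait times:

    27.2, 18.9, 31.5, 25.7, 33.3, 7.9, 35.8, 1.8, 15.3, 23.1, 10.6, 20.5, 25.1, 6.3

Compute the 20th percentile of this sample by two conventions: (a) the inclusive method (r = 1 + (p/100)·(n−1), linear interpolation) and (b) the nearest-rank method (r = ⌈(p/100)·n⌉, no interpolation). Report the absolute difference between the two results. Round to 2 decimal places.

Sorted: 1.8, 6.3, 7.9, 10.6, 15.3, 18.9, 20.5, 23.1, 25.1, 25.7, 27.2, 31.5, 33.3, 35.8.
n = 14.
(a) r = 3.6; between ranks 3 (7.9) and 4 (10.6): 9.52.
(b) the nearest-rank method: rank 3 → 7.9.
|9.52 − 7.9| = 1.62.

1.62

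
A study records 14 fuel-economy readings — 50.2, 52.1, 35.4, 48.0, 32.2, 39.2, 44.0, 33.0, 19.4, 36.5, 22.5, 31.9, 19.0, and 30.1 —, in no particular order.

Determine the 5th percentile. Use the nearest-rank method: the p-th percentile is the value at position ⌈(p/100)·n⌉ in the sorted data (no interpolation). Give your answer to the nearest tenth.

Sorted: 19.0, 19.4, 22.5, 30.1, 31.9, 32.2, 33.0, 35.4, 36.5, 39.2, 44.0, 48.0, 50.2, 52.1.
n = 14.
Position = ⌈5/100 · 14⌉ = ⌈0.7⌉ = 1.
The value at rank 1 is 19.0.

19.0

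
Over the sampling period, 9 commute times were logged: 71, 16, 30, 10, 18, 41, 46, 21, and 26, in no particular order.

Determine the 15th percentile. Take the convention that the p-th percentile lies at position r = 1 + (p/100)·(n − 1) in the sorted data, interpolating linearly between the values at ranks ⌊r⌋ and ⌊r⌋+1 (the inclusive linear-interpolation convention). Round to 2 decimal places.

16.40

Sorted: 10, 16, 18, 21, 26, 30, 41, 46, 71.
n = 9.
r = 1 + (15/100)·(9 − 1) = 1 + 1.2 = 2.2.
Rank 2 is 16 and rank 3 is 18.
Interpolate: 16 + 0.2·(18 − 16) = 16 + 0.2·2 = 16.4.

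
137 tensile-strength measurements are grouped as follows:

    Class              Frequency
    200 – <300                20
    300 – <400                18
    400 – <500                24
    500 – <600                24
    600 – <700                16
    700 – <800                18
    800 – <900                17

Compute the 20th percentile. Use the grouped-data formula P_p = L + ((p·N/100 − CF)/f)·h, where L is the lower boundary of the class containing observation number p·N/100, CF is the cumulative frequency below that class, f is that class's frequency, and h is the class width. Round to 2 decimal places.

341.11

N = 137; target position k = 20/100 · 137 = 27.4.
Cumulative frequencies: 20, 38, 62, 86, 102, 120, 137.
Observation 27.4 falls in the class 300 – <400.
L = 300, CF = 20, f = 18, h = 100.
P20 = 300 + ((27.4 − 20)/18)·100 = 300 + 41.1111 = 341.111.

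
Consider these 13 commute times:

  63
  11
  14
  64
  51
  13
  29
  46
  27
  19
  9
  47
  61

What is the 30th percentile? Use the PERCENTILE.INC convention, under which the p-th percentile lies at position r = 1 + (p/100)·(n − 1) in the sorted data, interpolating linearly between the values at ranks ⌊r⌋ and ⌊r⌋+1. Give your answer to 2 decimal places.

17.00

Sorted: 9, 11, 13, 14, 19, 27, 29, 46, 47, 51, 61, 63, 64.
n = 13.
r = 1 + (30/100)·(13 − 1) = 1 + 3.6 = 4.6.
Rank 4 is 14 and rank 5 is 19.
Interpolate: 14 + 0.6·(19 − 14) = 14 + 0.6·5 = 17.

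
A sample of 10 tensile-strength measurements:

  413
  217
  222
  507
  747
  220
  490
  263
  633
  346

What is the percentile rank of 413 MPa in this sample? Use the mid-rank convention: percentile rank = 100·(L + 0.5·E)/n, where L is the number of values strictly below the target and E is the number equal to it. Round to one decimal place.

55.0

Sorted: 217, 220, 222, 263, 346, 413, 490, 507, 633, 747.
Count below 413: L = 5; count equal: E = 1; n = 10.
Percentile rank = 100·(5 + 0.5·1)/10 = 100·5.5/10 = 55.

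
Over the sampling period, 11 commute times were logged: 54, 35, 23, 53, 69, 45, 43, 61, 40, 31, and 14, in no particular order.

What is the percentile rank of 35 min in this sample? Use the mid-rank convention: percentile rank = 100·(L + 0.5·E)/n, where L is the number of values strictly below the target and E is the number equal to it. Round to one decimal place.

Sorted: 14, 23, 31, 35, 40, 43, 45, 53, 54, 61, 69.
Count below 35: L = 3; count equal: E = 1; n = 11.
Percentile rank = 100·(3 + 0.5·1)/11 = 100·3.5/11 = 31.82.

31.8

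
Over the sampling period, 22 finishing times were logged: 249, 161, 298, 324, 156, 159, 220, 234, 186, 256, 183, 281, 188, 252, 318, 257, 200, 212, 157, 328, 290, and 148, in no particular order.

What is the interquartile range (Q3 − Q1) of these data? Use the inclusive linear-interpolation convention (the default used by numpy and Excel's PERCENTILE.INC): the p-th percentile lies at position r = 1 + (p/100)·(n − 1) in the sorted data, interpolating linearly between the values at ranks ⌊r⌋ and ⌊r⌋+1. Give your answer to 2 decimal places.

91.25

Sorted: 148, 156, 157, 159, 161, 183, 186, 188, 200, 212, 220, 234, 249, 252, 256, 257, 281, 290, 298, 318, 324, 328.
n = 22.
P25: r = 6.25; ranks 6–7 are 183, 186; interpolating gives 183.75.
P75: r = 16.75; ranks 16–17 are 257, 281; interpolating gives 275.
Difference: 275 − 183.75 = 91.25.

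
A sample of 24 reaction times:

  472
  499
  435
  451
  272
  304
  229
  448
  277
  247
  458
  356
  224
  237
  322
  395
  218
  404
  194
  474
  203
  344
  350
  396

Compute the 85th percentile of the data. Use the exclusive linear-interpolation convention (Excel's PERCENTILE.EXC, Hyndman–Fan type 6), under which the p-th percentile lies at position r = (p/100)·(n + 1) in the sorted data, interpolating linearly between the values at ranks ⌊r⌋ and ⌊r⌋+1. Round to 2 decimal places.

Sorted: 194, 203, 218, 224, 229, 237, 247, 272, 277, 304, 322, 344, 350, 356, 395, 396, 404, 435, 448, 451, 458, 472, 474, 499.
n = 24.
r = (85/100)·(24 + 1) = 21.25.
Rank 21 is 458 and rank 22 is 472.
Interpolate: 458 + 0.25·(472 − 458) = 458 + 0.25·14 = 461.5.

461.50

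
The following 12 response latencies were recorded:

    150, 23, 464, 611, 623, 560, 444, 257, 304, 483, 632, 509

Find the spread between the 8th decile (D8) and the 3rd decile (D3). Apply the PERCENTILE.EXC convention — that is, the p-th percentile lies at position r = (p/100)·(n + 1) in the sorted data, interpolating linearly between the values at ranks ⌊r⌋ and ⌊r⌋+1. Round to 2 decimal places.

316.50

Sorted: 23, 150, 257, 304, 444, 464, 483, 509, 560, 611, 623, 632.
n = 12.
P30: r = 3.9; ranks 3–4 are 257, 304; interpolating gives 299.3.
P80: r = 10.4; ranks 10–11 are 611, 623; interpolating gives 615.8.
Difference: 615.8 − 299.3 = 316.5.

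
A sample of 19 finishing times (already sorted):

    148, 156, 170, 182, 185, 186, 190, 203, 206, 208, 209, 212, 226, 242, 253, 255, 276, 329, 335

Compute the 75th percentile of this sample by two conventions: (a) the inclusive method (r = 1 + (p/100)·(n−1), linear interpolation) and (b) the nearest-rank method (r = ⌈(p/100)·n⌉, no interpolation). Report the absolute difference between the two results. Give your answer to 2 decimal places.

5.50

n = 19.
(a) r = 14.5; between ranks 14 (242) and 15 (253): 247.5.
(b) the nearest-rank method: rank 15 → 253.
|247.5 − 253| = 5.5.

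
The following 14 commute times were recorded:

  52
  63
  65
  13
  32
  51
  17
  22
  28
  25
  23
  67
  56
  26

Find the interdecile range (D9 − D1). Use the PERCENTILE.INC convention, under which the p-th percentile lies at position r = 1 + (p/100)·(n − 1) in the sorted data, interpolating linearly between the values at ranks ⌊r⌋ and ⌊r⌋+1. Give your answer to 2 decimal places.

45.90

Sorted: 13, 17, 22, 23, 25, 26, 28, 32, 51, 52, 56, 63, 65, 67.
n = 14.
P10: r = 2.3; ranks 2–3 are 17, 22; interpolating gives 18.5.
P90: r = 12.7; ranks 12–13 are 63, 65; interpolating gives 64.4.
Difference: 64.4 − 18.5 = 45.9.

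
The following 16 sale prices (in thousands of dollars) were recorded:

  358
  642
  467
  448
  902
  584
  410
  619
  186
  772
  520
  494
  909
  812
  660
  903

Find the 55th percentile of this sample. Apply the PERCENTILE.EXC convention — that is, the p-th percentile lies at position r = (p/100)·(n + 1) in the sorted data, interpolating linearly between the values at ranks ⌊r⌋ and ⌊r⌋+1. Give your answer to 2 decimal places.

627.05

Sorted: 186, 358, 410, 448, 467, 494, 520, 584, 619, 642, 660, 772, 812, 902, 903, 909.
n = 16.
r = (55/100)·(16 + 1) = 9.35.
Rank 9 is 619 and rank 10 is 642.
Interpolate: 619 + 0.35·(642 − 619) = 619 + 0.35·23 = 627.05.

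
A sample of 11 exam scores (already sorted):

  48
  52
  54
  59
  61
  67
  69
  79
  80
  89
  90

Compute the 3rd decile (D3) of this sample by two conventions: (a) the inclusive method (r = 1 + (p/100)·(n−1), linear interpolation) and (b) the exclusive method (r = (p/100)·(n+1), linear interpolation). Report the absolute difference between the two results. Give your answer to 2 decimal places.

2.00

n = 11.
(a) r = 4 → value at rank 4 = 59.
(b) r = 3.6; between ranks 3 (54) and 4 (59): 57.
|59 − 57| = 2.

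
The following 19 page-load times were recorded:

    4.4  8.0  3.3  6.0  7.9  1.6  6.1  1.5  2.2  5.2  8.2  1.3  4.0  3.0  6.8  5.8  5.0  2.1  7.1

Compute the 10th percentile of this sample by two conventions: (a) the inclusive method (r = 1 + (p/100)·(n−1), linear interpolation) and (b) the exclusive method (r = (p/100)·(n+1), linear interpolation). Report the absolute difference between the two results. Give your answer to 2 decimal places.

Sorted: 1.3, 1.5, 1.6, 2.1, 2.2, 3.0, 3.3, 4.0, 4.4, 5.0, 5.2, 5.8, 6.0, 6.1, 6.8, 7.1, 7.9, 8.0, 8.2.
n = 19.
(a) r = 2.8; between ranks 2 (1.5) and 3 (1.6): 1.58.
(b) r = 2 → value at rank 2 = 1.5.
|1.58 − 1.5| = 0.08.

0.08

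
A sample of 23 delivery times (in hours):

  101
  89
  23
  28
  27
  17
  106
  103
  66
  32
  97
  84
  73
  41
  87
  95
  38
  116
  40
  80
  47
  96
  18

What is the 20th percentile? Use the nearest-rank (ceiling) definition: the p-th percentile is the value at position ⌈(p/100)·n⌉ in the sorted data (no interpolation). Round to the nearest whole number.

Sorted: 17, 18, 23, 27, 28, 32, 38, 40, 41, 47, 66, 73, 80, 84, 87, 89, 95, 96, 97, 101, 103, 106, 116.
n = 23.
Position = ⌈20/100 · 23⌉ = ⌈4.6⌉ = 5.
The value at rank 5 is 28.

28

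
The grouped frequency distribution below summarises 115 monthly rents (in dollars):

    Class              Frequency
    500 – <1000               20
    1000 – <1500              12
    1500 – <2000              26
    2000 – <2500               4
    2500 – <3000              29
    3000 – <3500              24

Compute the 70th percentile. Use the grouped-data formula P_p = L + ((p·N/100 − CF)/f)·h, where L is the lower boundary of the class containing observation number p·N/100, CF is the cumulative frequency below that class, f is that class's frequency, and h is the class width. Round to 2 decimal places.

N = 115; target position k = 70/100 · 115 = 80.5.
Cumulative frequencies: 20, 32, 58, 62, 91, 115.
Observation 80.5 falls in the class 2500 – <3000.
L = 2500, CF = 62, f = 29, h = 500.
P70 = 2500 + ((80.5 − 62)/29)·500 = 2500 + 318.966 = 2818.97.

2818.97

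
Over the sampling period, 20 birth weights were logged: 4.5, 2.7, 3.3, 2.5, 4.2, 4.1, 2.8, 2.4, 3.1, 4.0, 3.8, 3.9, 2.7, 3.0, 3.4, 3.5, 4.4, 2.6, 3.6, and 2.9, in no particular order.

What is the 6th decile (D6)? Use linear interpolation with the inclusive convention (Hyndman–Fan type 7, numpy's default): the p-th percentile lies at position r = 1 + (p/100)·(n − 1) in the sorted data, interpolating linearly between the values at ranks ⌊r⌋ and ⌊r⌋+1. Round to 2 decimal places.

3.54

Sorted: 2.4, 2.5, 2.6, 2.7, 2.7, 2.8, 2.9, 3.0, 3.1, 3.3, 3.4, 3.5, 3.6, 3.8, 3.9, 4.0, 4.1, 4.2, 4.4, 4.5.
n = 20.
r = 1 + (60/100)·(20 − 1) = 1 + 11.4 = 12.4.
Rank 12 is 3.5 and rank 13 is 3.6.
Interpolate: 3.5 + 0.4·(3.6 − 3.5) = 3.5 + 0.4·0.1 = 3.54.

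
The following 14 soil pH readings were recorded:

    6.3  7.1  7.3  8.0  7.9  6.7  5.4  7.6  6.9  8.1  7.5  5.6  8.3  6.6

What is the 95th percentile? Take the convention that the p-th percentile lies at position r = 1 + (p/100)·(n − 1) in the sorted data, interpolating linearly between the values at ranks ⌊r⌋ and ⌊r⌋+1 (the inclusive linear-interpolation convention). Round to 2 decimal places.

Sorted: 5.4, 5.6, 6.3, 6.6, 6.7, 6.9, 7.1, 7.3, 7.5, 7.6, 7.9, 8.0, 8.1, 8.3.
n = 14.
r = 1 + (95/100)·(14 − 1) = 1 + 12.35 = 13.35.
Rank 13 is 8.1 and rank 14 is 8.3.
Interpolate: 8.1 + 0.35·(8.3 − 8.1) = 8.1 + 0.35·0.2 = 8.17.

8.17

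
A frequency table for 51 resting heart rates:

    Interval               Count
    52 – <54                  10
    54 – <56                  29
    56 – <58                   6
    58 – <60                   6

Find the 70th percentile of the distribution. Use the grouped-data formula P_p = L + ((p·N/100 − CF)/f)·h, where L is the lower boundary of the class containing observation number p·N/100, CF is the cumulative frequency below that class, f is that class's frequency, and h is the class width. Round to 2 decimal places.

55.77

N = 51; target position k = 70/100 · 51 = 35.7.
Cumulative frequencies: 10, 39, 45, 51.
Observation 35.7 falls in the class 54 – <56.
L = 54, CF = 10, f = 29, h = 2.
P70 = 54 + ((35.7 − 10)/29)·2 = 54 + 1.77241 = 55.7724.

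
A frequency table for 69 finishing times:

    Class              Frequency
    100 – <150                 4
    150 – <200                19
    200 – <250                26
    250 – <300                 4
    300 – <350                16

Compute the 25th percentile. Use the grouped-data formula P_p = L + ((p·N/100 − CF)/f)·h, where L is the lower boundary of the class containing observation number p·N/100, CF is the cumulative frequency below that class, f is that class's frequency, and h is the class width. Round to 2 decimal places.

184.87

N = 69; target position k = 25/100 · 69 = 17.25.
Cumulative frequencies: 4, 23, 49, 53, 69.
Observation 17.25 falls in the class 150 – <200.
L = 150, CF = 4, f = 19, h = 50.
P25 = 150 + ((17.25 − 4)/19)·50 = 150 + 34.8684 = 184.868.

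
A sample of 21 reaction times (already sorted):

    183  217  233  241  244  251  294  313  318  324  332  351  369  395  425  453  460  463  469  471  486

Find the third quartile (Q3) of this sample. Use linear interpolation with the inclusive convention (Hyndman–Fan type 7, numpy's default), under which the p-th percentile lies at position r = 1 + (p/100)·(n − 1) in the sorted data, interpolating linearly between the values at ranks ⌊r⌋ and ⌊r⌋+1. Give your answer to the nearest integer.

453

n = 21.
r = 1 + (75/100)·(21 − 1) = 1 + 15 = 16.
r is an integer, so P75 is the value at rank 16: 453.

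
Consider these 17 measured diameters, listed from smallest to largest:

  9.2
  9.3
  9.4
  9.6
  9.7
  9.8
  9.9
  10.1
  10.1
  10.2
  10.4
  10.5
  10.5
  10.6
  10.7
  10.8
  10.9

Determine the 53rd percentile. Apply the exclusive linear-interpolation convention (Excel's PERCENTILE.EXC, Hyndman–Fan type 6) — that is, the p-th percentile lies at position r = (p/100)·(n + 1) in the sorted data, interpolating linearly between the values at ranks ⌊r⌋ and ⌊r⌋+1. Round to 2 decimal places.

10.15

n = 17.
r = (53/100)·(17 + 1) = 9.54.
Rank 9 is 10.1 and rank 10 is 10.2.
Interpolate: 10.1 + 0.54·(10.2 − 10.1) = 10.1 + 0.54·0.1 = 10.154.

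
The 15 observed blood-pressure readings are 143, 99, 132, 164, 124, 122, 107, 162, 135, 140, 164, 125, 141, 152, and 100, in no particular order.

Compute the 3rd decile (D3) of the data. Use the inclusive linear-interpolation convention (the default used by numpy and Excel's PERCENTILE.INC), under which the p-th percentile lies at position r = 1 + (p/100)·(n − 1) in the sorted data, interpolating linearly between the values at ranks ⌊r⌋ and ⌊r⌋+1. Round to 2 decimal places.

Sorted: 99, 100, 107, 122, 124, 125, 132, 135, 140, 141, 143, 152, 162, 164, 164.
n = 15.
r = 1 + (30/100)·(15 − 1) = 1 + 4.2 = 5.2.
Rank 5 is 124 and rank 6 is 125.
Interpolate: 124 + 0.2·(125 − 124) = 124 + 0.2·1 = 124.2.

124.20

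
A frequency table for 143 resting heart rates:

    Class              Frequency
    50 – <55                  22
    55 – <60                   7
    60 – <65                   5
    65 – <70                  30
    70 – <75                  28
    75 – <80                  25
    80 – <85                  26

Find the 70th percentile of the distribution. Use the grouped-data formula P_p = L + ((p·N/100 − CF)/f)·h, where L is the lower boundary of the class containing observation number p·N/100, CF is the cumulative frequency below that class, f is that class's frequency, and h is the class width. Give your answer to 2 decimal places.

76.62

N = 143; target position k = 70/100 · 143 = 100.1.
Cumulative frequencies: 22, 29, 34, 64, 92, 117, 143.
Observation 100.1 falls in the class 75 – <80.
L = 75, CF = 92, f = 25, h = 5.
P70 = 75 + ((100.1 − 92)/25)·5 = 75 + 1.62 = 76.62.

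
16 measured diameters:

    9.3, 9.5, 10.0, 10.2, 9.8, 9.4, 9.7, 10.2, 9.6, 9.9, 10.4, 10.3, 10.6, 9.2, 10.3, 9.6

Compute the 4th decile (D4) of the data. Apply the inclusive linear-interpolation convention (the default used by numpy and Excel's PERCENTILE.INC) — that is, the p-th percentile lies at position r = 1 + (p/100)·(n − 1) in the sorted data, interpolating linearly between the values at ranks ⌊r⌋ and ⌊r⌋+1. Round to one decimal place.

9.7

Sorted: 9.2, 9.3, 9.4, 9.5, 9.6, 9.6, 9.7, 9.8, 9.9, 10.0, 10.2, 10.2, 10.3, 10.3, 10.4, 10.6.
n = 16.
r = 1 + (40/100)·(16 − 1) = 1 + 6 = 7.
r is an integer, so P40 is the value at rank 7: 9.7.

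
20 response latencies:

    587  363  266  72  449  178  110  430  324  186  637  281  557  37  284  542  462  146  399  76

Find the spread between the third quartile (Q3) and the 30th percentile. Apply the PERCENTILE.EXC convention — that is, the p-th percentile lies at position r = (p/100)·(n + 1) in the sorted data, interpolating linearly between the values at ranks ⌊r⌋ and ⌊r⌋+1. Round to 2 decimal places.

Sorted: 37, 72, 76, 110, 146, 178, 186, 266, 281, 284, 324, 363, 399, 430, 449, 462, 542, 557, 587, 637.
n = 20.
P30: r = 6.3; ranks 6–7 are 178, 186; interpolating gives 180.4.
P75: r = 15.75; ranks 15–16 are 449, 462; interpolating gives 458.75.
Difference: 458.75 − 180.4 = 278.35.

278.35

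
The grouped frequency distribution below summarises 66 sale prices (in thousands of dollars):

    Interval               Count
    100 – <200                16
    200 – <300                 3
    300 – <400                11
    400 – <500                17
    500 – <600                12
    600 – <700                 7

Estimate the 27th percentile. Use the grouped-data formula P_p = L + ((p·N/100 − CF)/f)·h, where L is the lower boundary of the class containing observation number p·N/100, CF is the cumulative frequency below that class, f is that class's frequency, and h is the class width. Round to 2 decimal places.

260.67

N = 66; target position k = 27/100 · 66 = 17.82.
Cumulative frequencies: 16, 19, 30, 47, 59, 66.
Observation 17.82 falls in the class 200 – <300.
L = 200, CF = 16, f = 3, h = 100.
P27 = 200 + ((17.82 − 16)/3)·100 = 200 + 60.6667 = 260.667.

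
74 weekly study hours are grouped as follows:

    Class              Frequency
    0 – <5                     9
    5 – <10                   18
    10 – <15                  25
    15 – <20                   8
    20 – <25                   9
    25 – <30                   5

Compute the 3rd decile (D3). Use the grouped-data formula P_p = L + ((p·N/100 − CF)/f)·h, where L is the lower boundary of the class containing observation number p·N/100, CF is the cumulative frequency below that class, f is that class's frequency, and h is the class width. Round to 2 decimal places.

N = 74; target position k = 30/100 · 74 = 22.2.
Cumulative frequencies: 9, 27, 52, 60, 69, 74.
Observation 22.2 falls in the class 5 – <10.
L = 5, CF = 9, f = 18, h = 5.
P30 = 5 + ((22.2 − 9)/18)·5 = 5 + 3.66667 = 8.66667.

8.67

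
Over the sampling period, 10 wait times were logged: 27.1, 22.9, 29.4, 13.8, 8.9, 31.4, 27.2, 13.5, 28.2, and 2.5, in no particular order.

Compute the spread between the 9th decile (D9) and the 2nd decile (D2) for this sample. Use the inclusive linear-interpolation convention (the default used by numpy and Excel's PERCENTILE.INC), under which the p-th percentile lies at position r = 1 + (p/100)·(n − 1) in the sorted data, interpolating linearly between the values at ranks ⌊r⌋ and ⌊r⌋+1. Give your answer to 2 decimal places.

Sorted: 2.5, 8.9, 13.5, 13.8, 22.9, 27.1, 27.2, 28.2, 29.4, 31.4.
n = 10.
P20: r = 2.8; ranks 2–3 are 8.9, 13.5; interpolating gives 12.58.
P90: r = 9.1; ranks 9–10 are 29.4, 31.4; interpolating gives 29.6.
Difference: 29.6 − 12.58 = 17.02.

17.02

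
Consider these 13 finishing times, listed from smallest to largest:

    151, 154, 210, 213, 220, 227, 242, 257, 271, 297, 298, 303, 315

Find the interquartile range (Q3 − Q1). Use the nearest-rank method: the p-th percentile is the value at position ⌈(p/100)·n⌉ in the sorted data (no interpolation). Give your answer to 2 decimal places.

n = 13.
P25: rank ⌈25/100·13⌉ = 4 → 213.
P75: rank ⌈75/100·13⌉ = 10 → 297.
Difference: 297 − 213 = 84.

84.00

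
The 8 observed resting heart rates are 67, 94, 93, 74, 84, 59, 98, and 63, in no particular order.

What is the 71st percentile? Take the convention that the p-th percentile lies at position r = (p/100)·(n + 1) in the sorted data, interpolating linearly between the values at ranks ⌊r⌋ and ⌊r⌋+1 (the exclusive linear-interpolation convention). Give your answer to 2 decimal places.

93.39

Sorted: 59, 63, 67, 74, 84, 93, 94, 98.
n = 8.
r = (71/100)·(8 + 1) = 6.39.
Rank 6 is 93 and rank 7 is 94.
Interpolate: 93 + 0.39·(94 − 93) = 93 + 0.39·1 = 93.39.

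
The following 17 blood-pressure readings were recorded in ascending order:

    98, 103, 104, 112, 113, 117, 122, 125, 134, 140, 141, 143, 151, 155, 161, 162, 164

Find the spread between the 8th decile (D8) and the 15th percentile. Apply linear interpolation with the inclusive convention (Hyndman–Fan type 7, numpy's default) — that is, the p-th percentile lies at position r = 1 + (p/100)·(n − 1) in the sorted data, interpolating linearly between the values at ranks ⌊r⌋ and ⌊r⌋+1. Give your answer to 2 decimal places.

n = 17.
P15: r = 3.4; ranks 3–4 are 104, 112; interpolating gives 107.2.
P80: r = 13.8; ranks 13–14 are 151, 155; interpolating gives 154.2.
Difference: 154.2 − 107.2 = 47.

47.00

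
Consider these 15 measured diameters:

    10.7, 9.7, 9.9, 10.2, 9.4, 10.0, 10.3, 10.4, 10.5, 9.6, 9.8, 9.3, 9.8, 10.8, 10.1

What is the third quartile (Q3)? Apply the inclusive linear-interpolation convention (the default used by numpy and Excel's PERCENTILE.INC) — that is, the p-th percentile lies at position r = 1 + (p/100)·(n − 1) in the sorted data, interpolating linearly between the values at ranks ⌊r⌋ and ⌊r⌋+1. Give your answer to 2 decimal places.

10.35

Sorted: 9.3, 9.4, 9.6, 9.7, 9.8, 9.8, 9.9, 10.0, 10.1, 10.2, 10.3, 10.4, 10.5, 10.7, 10.8.
n = 15.
r = 1 + (75/100)·(15 − 1) = 1 + 10.5 = 11.5.
Rank 11 is 10.3 and rank 12 is 10.4.
Interpolate: 10.3 + 0.5·(10.4 − 10.3) = 10.3 + 0.5·0.1 = 10.35.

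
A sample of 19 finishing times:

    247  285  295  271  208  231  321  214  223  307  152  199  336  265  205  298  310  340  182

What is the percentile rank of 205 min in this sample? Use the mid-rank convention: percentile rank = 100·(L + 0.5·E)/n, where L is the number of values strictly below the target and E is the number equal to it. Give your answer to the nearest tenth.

Sorted: 152, 182, 199, 205, 208, 214, 223, 231, 247, 265, 271, 285, 295, 298, 307, 310, 321, 336, 340.
Count below 205: L = 3; count equal: E = 1; n = 19.
Percentile rank = 100·(3 + 0.5·1)/19 = 100·3.5/19 = 18.42.

18.4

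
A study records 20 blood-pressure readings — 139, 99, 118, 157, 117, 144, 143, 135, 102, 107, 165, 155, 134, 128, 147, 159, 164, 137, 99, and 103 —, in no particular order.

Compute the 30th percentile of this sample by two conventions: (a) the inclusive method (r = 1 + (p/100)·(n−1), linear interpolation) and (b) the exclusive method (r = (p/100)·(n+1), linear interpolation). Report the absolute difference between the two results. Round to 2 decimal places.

0.40

Sorted: 99, 99, 102, 103, 107, 117, 118, 128, 134, 135, 137, 139, 143, 144, 147, 155, 157, 159, 164, 165.
n = 20.
(a) r = 6.7; between ranks 6 (117) and 7 (118): 117.7.
(b) r = 6.3; between ranks 6 (117) and 7 (118): 117.3.
|117.7 − 117.3| = 0.4.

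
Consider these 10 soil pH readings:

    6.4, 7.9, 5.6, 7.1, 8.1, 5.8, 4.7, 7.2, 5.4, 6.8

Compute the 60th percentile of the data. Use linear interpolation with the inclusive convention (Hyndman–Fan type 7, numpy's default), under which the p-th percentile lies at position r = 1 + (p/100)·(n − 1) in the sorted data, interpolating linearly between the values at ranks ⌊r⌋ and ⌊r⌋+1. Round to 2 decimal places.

Sorted: 4.7, 5.4, 5.6, 5.8, 6.4, 6.8, 7.1, 7.2, 7.9, 8.1.
n = 10.
r = 1 + (60/100)·(10 − 1) = 1 + 5.4 = 6.4.
Rank 6 is 6.8 and rank 7 is 7.1.
Interpolate: 6.8 + 0.4·(7.1 − 6.8) = 6.8 + 0.4·0.3 = 6.92.

6.92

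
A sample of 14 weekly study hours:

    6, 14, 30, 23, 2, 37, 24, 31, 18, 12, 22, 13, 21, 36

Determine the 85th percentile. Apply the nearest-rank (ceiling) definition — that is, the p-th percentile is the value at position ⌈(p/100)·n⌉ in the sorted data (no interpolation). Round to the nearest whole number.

Sorted: 2, 6, 12, 13, 14, 18, 21, 22, 23, 24, 30, 31, 36, 37.
n = 14.
Position = ⌈85/100 · 14⌉ = ⌈11.9⌉ = 12.
The value at rank 12 is 31.

31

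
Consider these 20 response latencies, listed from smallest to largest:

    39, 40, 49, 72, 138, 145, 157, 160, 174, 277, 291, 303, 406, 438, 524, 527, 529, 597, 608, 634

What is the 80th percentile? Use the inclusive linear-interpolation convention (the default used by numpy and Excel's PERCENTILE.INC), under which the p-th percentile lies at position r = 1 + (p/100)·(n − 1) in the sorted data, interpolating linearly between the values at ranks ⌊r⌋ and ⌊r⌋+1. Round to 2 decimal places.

n = 20.
r = 1 + (80/100)·(20 − 1) = 1 + 15.2 = 16.2.
Rank 16 is 527 and rank 17 is 529.
Interpolate: 527 + 0.2·(529 − 527) = 527 + 0.2·2 = 527.4.

527.40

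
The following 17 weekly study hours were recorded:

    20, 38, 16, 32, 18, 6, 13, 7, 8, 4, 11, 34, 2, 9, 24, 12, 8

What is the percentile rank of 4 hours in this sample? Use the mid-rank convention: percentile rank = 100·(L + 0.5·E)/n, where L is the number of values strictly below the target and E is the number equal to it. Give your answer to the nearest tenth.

Sorted: 2, 4, 6, 7, 8, 8, 9, 11, 12, 13, 16, 18, 20, 24, 32, 34, 38.
Count below 4: L = 1; count equal: E = 1; n = 17.
Percentile rank = 100·(1 + 0.5·1)/17 = 100·1.5/17 = 8.824.

8.8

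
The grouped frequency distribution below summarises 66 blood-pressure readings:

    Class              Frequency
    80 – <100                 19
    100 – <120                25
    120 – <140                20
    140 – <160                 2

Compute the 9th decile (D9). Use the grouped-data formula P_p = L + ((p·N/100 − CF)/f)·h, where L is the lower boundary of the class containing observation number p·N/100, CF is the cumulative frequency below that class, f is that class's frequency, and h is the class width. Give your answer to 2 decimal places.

N = 66; target position k = 90/100 · 66 = 59.4.
Cumulative frequencies: 19, 44, 64, 66.
Observation 59.4 falls in the class 120 – <140.
L = 120, CF = 44, f = 20, h = 20.
P90 = 120 + ((59.4 − 44)/20)·20 = 120 + 15.4 = 135.4.

135.40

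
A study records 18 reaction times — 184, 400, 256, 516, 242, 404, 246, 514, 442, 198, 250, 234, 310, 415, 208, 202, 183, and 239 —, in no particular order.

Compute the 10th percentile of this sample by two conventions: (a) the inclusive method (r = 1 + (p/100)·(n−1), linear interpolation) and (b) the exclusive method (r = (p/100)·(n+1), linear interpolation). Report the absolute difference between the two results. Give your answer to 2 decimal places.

Sorted: 183, 184, 198, 202, 208, 234, 239, 242, 246, 250, 256, 310, 400, 404, 415, 442, 514, 516.
n = 18.
(a) r = 2.7; between ranks 2 (184) and 3 (198): 193.8.
(b) r = 1.9; between ranks 1 (183) and 2 (184): 183.9.
|193.8 − 183.9| = 9.9.

9.90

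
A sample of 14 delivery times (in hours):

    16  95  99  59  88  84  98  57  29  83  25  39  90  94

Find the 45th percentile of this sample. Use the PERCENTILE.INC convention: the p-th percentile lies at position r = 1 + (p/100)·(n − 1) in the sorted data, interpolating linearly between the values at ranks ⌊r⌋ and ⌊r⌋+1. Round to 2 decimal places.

Sorted: 16, 25, 29, 39, 57, 59, 83, 84, 88, 90, 94, 95, 98, 99.
n = 14.
r = 1 + (45/100)·(14 − 1) = 1 + 5.85 = 6.85.
Rank 6 is 59 and rank 7 is 83.
Interpolate: 59 + 0.85·(83 − 59) = 59 + 0.85·24 = 79.4.

79.40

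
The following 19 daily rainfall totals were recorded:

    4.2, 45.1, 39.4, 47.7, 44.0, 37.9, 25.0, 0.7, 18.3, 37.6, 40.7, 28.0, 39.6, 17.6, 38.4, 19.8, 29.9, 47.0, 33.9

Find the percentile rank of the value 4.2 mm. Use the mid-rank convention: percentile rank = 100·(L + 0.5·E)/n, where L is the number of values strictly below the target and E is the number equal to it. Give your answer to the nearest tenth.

Sorted: 0.7, 4.2, 17.6, 18.3, 19.8, 25.0, 28.0, 29.9, 33.9, 37.6, 37.9, 38.4, 39.4, 39.6, 40.7, 44.0, 45.1, 47.0, 47.7.
Count below 4.2: L = 1; count equal: E = 1; n = 19.
Percentile rank = 100·(1 + 0.5·1)/19 = 100·1.5/19 = 7.895.

7.9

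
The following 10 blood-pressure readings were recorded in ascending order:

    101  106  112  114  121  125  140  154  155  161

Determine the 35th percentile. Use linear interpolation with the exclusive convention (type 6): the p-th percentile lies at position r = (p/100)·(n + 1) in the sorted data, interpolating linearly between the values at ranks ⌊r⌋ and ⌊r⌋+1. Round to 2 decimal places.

113.70

n = 10.
r = (35/100)·(10 + 1) = 3.85.
Rank 3 is 112 and rank 4 is 114.
Interpolate: 112 + 0.85·(114 − 112) = 112 + 0.85·2 = 113.7.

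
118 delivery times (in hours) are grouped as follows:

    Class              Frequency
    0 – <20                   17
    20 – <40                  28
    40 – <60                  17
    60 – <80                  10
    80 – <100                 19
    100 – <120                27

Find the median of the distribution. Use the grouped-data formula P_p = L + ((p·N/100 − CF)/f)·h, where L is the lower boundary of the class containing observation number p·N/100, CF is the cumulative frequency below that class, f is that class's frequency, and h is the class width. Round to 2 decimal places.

N = 118; target position k = 50/100 · 118 = 59.
Cumulative frequencies: 17, 45, 62, 72, 91, 118.
Observation 59 falls in the class 40 – <60.
L = 40, CF = 45, f = 17, h = 20.
P50 = 40 + ((59 − 45)/17)·20 = 40 + 16.4706 = 56.4706.

56.47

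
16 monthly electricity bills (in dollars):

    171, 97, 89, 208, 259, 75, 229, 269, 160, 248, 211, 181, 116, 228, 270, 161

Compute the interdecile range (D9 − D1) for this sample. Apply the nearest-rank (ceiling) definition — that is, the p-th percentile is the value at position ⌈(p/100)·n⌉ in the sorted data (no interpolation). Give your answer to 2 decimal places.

180.00

Sorted: 75, 89, 97, 116, 160, 161, 171, 181, 208, 211, 228, 229, 248, 259, 269, 270.
n = 16.
P10: rank ⌈10/100·16⌉ = 2 → 89.
P90: rank ⌈90/100·16⌉ = 15 → 269.
Difference: 269 − 89 = 180.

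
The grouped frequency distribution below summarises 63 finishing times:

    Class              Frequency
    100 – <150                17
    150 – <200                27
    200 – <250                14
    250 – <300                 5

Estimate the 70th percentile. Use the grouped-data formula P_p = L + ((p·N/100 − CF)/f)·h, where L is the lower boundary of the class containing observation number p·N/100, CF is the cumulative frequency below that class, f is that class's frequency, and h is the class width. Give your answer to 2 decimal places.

N = 63; target position k = 70/100 · 63 = 44.1.
Cumulative frequencies: 17, 44, 58, 63.
Observation 44.1 falls in the class 200 – <250.
L = 200, CF = 44, f = 14, h = 50.
P70 = 200 + ((44.1 − 44)/14)·50 = 200 + 0.357143 = 200.357.

200.36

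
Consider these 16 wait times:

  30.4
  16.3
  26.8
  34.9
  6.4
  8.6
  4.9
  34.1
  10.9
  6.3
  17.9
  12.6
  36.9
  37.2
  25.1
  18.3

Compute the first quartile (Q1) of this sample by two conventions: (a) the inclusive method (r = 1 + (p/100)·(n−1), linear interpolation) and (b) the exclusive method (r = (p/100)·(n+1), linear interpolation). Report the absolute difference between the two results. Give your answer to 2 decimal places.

1.15

Sorted: 4.9, 6.3, 6.4, 8.6, 10.9, 12.6, 16.3, 17.9, 18.3, 25.1, 26.8, 30.4, 34.1, 34.9, 36.9, 37.2.
n = 16.
(a) r = 4.75; between ranks 4 (8.6) and 5 (10.9): 10.325.
(b) r = 4.25; between ranks 4 (8.6) and 5 (10.9): 9.175.
|10.325 − 9.175| = 1.15.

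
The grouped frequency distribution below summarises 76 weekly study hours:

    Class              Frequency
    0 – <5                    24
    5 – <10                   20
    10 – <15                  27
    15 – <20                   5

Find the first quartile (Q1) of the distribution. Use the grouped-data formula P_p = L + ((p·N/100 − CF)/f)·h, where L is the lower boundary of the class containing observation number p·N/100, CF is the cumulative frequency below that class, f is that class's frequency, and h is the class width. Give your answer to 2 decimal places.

3.96

N = 76; target position k = 25/100 · 76 = 19.
Cumulative frequencies: 24, 44, 71, 76.
Observation 19 falls in the class 0 – <5.
L = 0, CF = 0, f = 24, h = 5.
P25 = 0 + ((19 − 0)/24)·5 = 0 + 3.95833 = 3.95833.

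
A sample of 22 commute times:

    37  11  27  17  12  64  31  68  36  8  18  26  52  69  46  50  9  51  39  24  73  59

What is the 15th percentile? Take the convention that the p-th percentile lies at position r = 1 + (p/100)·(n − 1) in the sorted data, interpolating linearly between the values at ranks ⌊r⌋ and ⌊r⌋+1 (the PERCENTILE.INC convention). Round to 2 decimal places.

Sorted: 8, 9, 11, 12, 17, 18, 24, 26, 27, 31, 36, 37, 39, 46, 50, 51, 52, 59, 64, 68, 69, 73.
n = 22.
r = 1 + (15/100)·(22 − 1) = 1 + 3.15 = 4.15.
Rank 4 is 12 and rank 5 is 17.
Interpolate: 12 + 0.15·(17 − 12) = 12 + 0.15·5 = 12.75.

12.75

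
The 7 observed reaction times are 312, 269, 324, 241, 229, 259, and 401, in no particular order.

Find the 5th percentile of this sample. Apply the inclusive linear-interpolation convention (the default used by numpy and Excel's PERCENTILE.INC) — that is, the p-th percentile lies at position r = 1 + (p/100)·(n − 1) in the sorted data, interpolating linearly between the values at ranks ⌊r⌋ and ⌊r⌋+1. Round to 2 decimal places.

Sorted: 229, 241, 259, 269, 312, 324, 401.
n = 7.
r = 1 + (5/100)·(7 − 1) = 1 + 0.3 = 1.3.
Rank 1 is 229 and rank 2 is 241.
Interpolate: 229 + 0.3·(241 − 229) = 229 + 0.3·12 = 232.6.

232.60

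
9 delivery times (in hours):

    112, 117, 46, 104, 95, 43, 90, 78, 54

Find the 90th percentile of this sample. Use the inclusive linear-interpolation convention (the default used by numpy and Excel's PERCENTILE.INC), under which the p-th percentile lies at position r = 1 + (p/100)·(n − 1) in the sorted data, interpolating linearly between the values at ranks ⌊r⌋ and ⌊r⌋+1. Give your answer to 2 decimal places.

113.00

Sorted: 43, 46, 54, 78, 90, 95, 104, 112, 117.
n = 9.
r = 1 + (90/100)·(9 − 1) = 1 + 7.2 = 8.2.
Rank 8 is 112 and rank 9 is 117.
Interpolate: 112 + 0.2·(117 − 112) = 112 + 0.2·5 = 113.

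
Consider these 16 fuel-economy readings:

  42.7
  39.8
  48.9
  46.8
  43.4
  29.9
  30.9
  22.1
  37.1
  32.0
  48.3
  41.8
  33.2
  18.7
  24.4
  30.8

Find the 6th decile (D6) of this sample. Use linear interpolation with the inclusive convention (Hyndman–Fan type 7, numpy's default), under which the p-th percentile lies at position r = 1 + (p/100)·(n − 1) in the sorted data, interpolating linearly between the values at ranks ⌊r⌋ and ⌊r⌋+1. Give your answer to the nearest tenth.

39.8

Sorted: 18.7, 22.1, 24.4, 29.9, 30.8, 30.9, 32.0, 33.2, 37.1, 39.8, 41.8, 42.7, 43.4, 46.8, 48.3, 48.9.
n = 16.
r = 1 + (60/100)·(16 − 1) = 1 + 9 = 10.
r is an integer, so P60 is the value at rank 10: 39.8.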